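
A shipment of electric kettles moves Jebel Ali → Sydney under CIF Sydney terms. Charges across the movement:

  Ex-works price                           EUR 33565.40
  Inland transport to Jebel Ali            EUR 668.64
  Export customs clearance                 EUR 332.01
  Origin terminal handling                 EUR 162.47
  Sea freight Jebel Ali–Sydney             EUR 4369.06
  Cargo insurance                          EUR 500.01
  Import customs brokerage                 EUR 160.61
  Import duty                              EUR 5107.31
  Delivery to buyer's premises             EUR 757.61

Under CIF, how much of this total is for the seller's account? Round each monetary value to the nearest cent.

Seller's account: EUR 39597.59

CIF: the seller pays costs through ocean freight and marine insurance to the destination port.
Seller's account: goods 33565.40 + inland to port 668.64 + export clearance 332.01 + origin terminal 162.47 + freight 4369.06 + insurance 500.01 = 39597.59
Buyer's account: brokerage 160.61 + duty 5107.31 + delivery 757.61 = 6025.53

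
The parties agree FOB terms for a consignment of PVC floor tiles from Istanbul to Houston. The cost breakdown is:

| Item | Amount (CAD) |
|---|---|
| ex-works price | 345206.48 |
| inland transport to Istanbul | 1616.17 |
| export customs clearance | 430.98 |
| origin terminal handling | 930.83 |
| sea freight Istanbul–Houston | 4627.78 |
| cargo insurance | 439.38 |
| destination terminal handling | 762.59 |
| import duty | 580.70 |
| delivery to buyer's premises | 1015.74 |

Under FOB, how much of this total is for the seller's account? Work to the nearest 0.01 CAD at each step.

FOB: the seller bears costs until goods are on board at the origin port; the buyer bears freight, insurance and all costs thereafter.
Seller's account: goods 345206.48 + inland to port 1616.17 + export clearance 430.98 + origin terminal 930.83 = 348184.46
Buyer's account: freight 4627.78 + insurance 439.38 + destination terminal 762.59 + duty 580.70 + delivery 1015.74 = 7426.19

Seller's account: CAD 348184.46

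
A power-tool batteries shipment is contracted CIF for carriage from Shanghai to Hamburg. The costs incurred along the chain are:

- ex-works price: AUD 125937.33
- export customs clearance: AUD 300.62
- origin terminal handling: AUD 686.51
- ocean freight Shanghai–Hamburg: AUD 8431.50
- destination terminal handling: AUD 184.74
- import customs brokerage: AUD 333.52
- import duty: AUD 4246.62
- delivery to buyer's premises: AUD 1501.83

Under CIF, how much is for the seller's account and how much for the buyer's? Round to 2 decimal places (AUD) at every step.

CIF: the seller pays costs through ocean freight and marine insurance to the destination port.
Seller's account: goods 125937.33 + export clearance 300.62 + origin terminal 686.51 + freight 8431.50 = 135355.96
Buyer's account: destination terminal 184.74 + brokerage 333.52 + duty 4246.62 + delivery 1501.83 = 6266.71

Seller: AUD 135355.96; buyer: AUD 6266.71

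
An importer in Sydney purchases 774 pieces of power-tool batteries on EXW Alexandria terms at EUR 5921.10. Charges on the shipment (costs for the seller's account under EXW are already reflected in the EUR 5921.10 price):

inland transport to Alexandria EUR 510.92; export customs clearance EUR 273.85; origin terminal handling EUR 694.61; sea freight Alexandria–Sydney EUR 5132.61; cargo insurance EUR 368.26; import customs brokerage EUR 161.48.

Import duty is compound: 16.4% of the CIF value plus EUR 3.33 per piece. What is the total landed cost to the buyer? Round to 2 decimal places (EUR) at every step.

EXW: the seller makes goods available at their premises; the buyer bears all onward costs.
CIF value = EXW price + inland to port + export clearance + origin terminal + freight + insurance = 5921.10 + 510.92 + 273.85 + 694.61 + 5132.61 + 368.26 = 12901.35
Ad valorem component: 12901.35 × 16.4% = 2115.82
Specific component: 774 × 3.33 = 2577.42
Import duty = 2115.82 + 2577.42 = 4693.24
Buyer bears: inland to port 510.92 + export clearance 273.85 + origin terminal 694.61 + freight 5132.61 + insurance 368.26 + brokerage 161.48 + duty 4693.24 = 11834.97
Landed cost = invoice 5921.10 + 11834.97 = 17756.07

Total landed cost: EUR 17756.07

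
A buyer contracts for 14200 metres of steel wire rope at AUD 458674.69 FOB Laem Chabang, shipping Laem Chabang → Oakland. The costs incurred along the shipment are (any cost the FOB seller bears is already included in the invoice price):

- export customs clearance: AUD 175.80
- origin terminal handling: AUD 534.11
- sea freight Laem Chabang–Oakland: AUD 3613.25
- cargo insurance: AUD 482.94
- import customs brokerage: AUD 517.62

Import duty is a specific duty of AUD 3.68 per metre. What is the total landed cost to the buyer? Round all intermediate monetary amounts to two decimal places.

Total landed cost: AUD 515544.50

FOB: the seller bears costs until goods are on board at the origin port; the buyer bears freight, insurance and all costs thereafter.
Already in the invoice (seller's account under FOB): export clearance, origin terminal — exclude.
CIF value = FOB price + freight + insurance = 458674.69 + 3613.25 + 482.94 = 462770.88
Import duty = 14200 × 3.68 = 52256.00
Buyer bears: freight 3613.25 + insurance 482.94 + brokerage 517.62 + duty 52256.00 = 56869.81
Landed cost = invoice 458674.69 + 56869.81 = 515544.50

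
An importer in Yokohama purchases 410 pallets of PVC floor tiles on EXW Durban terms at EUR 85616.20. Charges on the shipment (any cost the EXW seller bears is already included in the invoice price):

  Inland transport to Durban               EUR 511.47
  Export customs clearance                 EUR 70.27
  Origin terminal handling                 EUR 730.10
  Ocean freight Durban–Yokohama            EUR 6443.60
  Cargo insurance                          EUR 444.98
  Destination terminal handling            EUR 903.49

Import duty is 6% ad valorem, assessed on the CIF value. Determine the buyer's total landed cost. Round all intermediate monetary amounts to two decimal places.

Total landed cost: EUR 100349.11

EXW: the seller makes goods available at their premises; the buyer bears all onward costs.
CIF value = EXW price + inland to port + export clearance + origin terminal + freight + insurance = 85616.20 + 511.47 + 70.27 + 730.10 + 6443.60 + 444.98 = 93816.62
Import duty = 93816.62 × 6% = 5629.00
Buyer bears: inland to port 511.47 + export clearance 70.27 + origin terminal 730.10 + freight 6443.60 + insurance 444.98 + destination terminal 903.49 + duty 5629.00 = 14732.91
Landed cost = invoice 85616.20 + 14732.91 = 100349.11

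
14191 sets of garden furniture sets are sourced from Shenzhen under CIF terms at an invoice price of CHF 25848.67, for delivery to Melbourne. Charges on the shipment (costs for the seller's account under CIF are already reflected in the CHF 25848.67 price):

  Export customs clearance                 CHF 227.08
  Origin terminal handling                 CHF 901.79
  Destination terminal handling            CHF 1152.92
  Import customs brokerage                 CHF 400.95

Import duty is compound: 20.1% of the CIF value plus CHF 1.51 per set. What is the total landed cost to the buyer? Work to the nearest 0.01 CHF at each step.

Total landed cost: CHF 54026.53

CIF: the seller pays costs through ocean freight and marine insurance to the destination port.
Already in the invoice (seller's account under CIF): export clearance, origin terminal — exclude.
The CIF price already equals the CIF value: 25848.67
Ad valorem component: 25848.67 × 20.1% = 5195.58
Specific component: 14191 × 1.51 = 21428.41
Import duty = 5195.58 + 21428.41 = 26623.99
Buyer bears: destination terminal 1152.92 + brokerage 400.95 + duty 26623.99 = 28177.86
Landed cost = invoice 25848.67 + 28177.86 = 54026.53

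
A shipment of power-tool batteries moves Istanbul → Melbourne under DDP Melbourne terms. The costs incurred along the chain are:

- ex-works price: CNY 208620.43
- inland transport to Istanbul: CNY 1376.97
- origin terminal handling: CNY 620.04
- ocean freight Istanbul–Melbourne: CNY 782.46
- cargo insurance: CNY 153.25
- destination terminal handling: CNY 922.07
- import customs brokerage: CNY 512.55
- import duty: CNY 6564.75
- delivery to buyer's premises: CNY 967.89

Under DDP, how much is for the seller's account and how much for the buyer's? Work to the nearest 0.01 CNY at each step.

Seller: CNY 220520.41; buyer: CNY 0.00

DDP: the seller bears all costs including import duty.
Seller's account: goods 208620.43 + inland to port 1376.97 + origin terminal 620.04 + freight 782.46 + insurance 153.25 + destination terminal 922.07 + brokerage 512.55 + duty 6564.75 + delivery 967.89 = 220520.41
Buyer's account: 0.00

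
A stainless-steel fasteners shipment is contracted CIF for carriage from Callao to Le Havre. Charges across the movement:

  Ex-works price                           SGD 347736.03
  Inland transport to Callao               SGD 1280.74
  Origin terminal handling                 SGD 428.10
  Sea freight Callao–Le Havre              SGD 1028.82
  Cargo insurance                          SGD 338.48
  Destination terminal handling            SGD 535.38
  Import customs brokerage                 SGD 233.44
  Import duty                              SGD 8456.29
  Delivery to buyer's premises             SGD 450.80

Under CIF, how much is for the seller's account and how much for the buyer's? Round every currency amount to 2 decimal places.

Seller: SGD 350812.17; buyer: SGD 9675.91

CIF: the seller pays costs through ocean freight and marine insurance to the destination port.
Seller's account: goods 347736.03 + inland to port 1280.74 + origin terminal 428.10 + freight 1028.82 + insurance 338.48 = 350812.17
Buyer's account: destination terminal 535.38 + brokerage 233.44 + duty 8456.29 + delivery 450.80 = 9675.91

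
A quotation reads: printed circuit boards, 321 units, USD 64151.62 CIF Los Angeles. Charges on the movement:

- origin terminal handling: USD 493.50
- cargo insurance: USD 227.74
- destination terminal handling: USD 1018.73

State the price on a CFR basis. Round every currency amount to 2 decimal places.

CFR price: USD 63923.88

Not relevant to the conversion: origin terminal — on the seller under both CIF and CFR; already in the CIF price and stays in the CFR price. destination terminal — on the buyer under both terms; not part of either seller's price.
From CIF to CFR, the seller no longer bears: insurance.
CFR price = 64151.62 − 227.74 = 63923.88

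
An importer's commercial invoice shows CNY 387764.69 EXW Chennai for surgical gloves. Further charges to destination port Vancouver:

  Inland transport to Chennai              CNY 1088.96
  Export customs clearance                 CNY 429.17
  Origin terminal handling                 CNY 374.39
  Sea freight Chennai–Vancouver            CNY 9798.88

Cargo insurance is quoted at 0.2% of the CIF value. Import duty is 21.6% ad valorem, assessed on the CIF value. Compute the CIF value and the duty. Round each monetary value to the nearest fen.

Let C be the CIF value. C = EXW price + pre-shipment costs + freight + 0.2% × C
C − 0.2% × C = 387764.69 + 1088.96 + 429.17 + 374.39 + 9798.88
0.998 × C = 399456.09
C = 399456.09 / 0.998 = 400256.60
Insurance premium = 0.2% × 400256.60 = 800.51
Import duty = 400256.60 × 21.6% = 86455.43

CIF value: CNY 400256.60; import duty: CNY 86455.43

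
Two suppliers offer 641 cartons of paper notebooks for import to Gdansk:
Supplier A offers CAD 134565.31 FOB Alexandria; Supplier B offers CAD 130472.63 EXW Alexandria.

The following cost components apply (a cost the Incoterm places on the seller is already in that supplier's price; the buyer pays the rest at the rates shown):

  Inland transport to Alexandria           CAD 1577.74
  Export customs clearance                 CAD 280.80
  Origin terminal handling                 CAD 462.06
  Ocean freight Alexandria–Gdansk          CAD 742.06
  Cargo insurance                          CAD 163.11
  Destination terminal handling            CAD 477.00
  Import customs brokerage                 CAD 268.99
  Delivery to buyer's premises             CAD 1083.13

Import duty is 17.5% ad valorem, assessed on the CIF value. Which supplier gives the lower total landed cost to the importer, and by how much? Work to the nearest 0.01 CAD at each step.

Supplier A (FOB):
CIF value = FOB price + freight + insurance = 134565.31 + 742.06 + 163.11 = 135470.48
Import duty = 135470.48 × 17.5% = 23707.33
Buyer bears (A): 742.06 + 163.11 + 477.00 + 268.99 + 1083.13 = 2734.29
Landed cost (A) = invoice 134565.31 + 2734.29 + duty 23707.33 = 161006.93
Supplier B (EXW):
CIF value = EXW price + inland to port + export clearance + origin terminal + freight + insurance = 130472.63 + 1577.74 + 280.80 + 462.06 + 742.06 + 163.11 = 133698.40
Import duty = 133698.40 × 17.5% = 23397.22
Buyer bears (B): 1577.74 + 280.80 + 462.06 + 742.06 + 163.11 + 477.00 + 268.99 + 1083.13 = 5054.89
Landed cost (B) = invoice 130472.63 + 5054.89 + duty 23397.22 = 158924.74
Difference = |161006.93 − 158924.74| = 2082.19

Supplier B is cheaper by CAD 2082.19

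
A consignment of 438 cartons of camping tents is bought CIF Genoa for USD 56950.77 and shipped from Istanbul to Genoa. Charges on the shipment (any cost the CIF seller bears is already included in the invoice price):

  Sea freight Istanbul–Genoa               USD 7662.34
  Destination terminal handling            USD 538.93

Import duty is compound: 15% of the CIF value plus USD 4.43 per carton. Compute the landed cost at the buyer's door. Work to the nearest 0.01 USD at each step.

CIF: the seller pays costs through ocean freight and marine insurance to the destination port.
Already in the invoice (seller's account under CIF): freight — exclude.
The CIF price already equals the CIF value: 56950.77
Ad valorem component: 56950.77 × 15% = 8542.62
Specific component: 438 × 4.43 = 1940.34
Import duty = 8542.62 + 1940.34 = 10482.96
Buyer bears: destination terminal 538.93 + duty 10482.96 = 11021.89
Landed cost = invoice 56950.77 + 11021.89 = 67972.66

Total landed cost: USD 67972.66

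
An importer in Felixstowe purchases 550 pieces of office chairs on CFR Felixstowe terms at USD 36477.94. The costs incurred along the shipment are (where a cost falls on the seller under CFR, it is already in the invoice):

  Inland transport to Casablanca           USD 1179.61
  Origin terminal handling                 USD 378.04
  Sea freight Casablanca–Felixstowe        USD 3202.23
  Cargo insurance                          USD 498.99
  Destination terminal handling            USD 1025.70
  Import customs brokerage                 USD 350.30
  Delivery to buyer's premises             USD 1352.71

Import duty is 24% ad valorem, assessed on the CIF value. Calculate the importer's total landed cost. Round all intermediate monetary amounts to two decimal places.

Total landed cost: USD 48580.10

CFR: the seller pays costs through ocean freight to the destination port, but not insurance.
Already in the invoice (seller's account under CFR): inland to port, origin terminal, freight — exclude.
CIF value = CFR price + insurance = 36477.94 + 498.99 = 36976.93
Import duty = 36976.93 × 24% = 8874.46
Buyer bears: insurance 498.99 + destination terminal 1025.70 + brokerage 350.30 + delivery 1352.71 + duty 8874.46 = 12102.16
Landed cost = invoice 36477.94 + 12102.16 = 48580.10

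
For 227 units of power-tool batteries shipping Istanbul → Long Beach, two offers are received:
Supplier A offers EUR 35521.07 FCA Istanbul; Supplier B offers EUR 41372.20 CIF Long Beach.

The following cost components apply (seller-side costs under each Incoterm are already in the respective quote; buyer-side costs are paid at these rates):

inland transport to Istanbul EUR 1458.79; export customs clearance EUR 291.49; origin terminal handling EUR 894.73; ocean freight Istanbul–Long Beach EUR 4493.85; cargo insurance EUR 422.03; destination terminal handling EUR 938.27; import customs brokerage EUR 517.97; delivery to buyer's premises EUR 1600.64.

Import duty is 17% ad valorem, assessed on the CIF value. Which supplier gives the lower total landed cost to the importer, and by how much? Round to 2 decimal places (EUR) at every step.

Supplier A is cheaper by EUR 47.40

Supplier A (FCA):
CIF value = FCA price + origin terminal + freight + insurance = 35521.07 + 894.73 + 4493.85 + 422.03 = 41331.68
Import duty = 41331.68 × 17% = 7026.39
Buyer bears (A): 894.73 + 4493.85 + 422.03 + 938.27 + 517.97 + 1600.64 = 8867.49
Landed cost (A) = invoice 35521.07 + 8867.49 + duty 7026.39 = 51414.95
Supplier B (CIF):
The CIF price already equals the CIF value: 41372.20
Import duty = 41372.20 × 17% = 7033.27
Buyer bears (B): 938.27 + 517.97 + 1600.64 = 3056.88
Landed cost (B) = invoice 41372.20 + 3056.88 + duty 7033.27 = 51462.35
Difference = |51414.95 − 51462.35| = 47.40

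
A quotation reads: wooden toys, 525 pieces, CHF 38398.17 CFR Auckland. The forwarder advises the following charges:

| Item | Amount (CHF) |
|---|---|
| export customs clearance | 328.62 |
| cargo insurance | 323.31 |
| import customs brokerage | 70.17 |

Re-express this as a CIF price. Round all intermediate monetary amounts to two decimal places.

Not relevant to the conversion: export clearance — on the seller under both CFR and CIF; already in the CFR price and stays in the CIF price. brokerage — on the buyer under both terms; not part of either seller's price.
From CFR to CIF, the seller additionally bears: insurance.
CIF price = 38398.17 + 323.31 = 38721.48

CIF price: CHF 38721.48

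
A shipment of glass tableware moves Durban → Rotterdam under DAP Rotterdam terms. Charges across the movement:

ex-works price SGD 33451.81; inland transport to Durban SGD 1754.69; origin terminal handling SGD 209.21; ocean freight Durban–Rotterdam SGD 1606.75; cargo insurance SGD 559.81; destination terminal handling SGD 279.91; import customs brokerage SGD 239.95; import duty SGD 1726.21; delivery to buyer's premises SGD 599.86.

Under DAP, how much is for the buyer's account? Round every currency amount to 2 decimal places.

Buyer's account: SGD 1966.16

DAP: the seller bears all costs to the named destination except import duty and clearance.
Seller's account: goods 33451.81 + inland to port 1754.69 + origin terminal 209.21 + freight 1606.75 + insurance 559.81 + destination terminal 279.91 + delivery 599.86 = 38462.04
Buyer's account: brokerage 239.95 + duty 1726.21 = 1966.16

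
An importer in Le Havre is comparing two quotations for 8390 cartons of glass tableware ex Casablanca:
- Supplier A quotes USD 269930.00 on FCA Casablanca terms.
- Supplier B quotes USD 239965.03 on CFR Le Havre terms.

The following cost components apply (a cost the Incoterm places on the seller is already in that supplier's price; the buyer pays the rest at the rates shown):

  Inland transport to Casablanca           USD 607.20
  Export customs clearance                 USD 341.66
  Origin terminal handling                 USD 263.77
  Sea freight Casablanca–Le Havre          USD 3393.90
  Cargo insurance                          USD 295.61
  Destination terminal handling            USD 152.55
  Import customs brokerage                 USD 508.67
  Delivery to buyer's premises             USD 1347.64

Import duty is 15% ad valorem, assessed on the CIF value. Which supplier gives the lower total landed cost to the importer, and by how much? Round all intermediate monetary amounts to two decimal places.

Supplier B is cheaper by USD 38666.03

Supplier A (FCA):
CIF value = FCA price + origin terminal + freight + insurance = 269930.00 + 263.77 + 3393.90 + 295.61 = 273883.28
Import duty = 273883.28 × 15% = 41082.49
Buyer bears (A): 263.77 + 3393.90 + 295.61 + 152.55 + 508.67 + 1347.64 = 5962.14
Landed cost (A) = invoice 269930.00 + 5962.14 + duty 41082.49 = 316974.63
Supplier B (CFR):
CIF value = CFR price + insurance = 239965.03 + 295.61 = 240260.64
Import duty = 240260.64 × 15% = 36039.10
Buyer bears (B): 295.61 + 152.55 + 508.67 + 1347.64 = 2304.47
Landed cost (B) = invoice 239965.03 + 2304.47 + duty 36039.10 = 278308.60
Difference = |316974.63 − 278308.60| = 38666.03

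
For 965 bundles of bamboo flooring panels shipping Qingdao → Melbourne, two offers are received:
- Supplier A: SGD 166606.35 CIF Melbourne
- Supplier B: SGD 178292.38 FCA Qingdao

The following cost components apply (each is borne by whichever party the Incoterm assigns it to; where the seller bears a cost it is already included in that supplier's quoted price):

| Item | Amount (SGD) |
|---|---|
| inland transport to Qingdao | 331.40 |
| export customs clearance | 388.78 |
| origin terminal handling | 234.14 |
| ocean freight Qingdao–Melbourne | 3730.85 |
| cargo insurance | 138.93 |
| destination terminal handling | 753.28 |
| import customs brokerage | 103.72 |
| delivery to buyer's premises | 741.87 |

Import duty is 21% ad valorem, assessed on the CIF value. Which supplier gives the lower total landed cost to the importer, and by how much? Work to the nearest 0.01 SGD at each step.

Supplier A is cheaper by SGD 19105.84

Supplier A (CIF):
The CIF price already equals the CIF value: 166606.35
Import duty = 166606.35 × 21% = 34987.33
Buyer bears (A): 753.28 + 103.72 + 741.87 = 1598.87
Landed cost (A) = invoice 166606.35 + 1598.87 + duty 34987.33 = 203192.55
Supplier B (FCA):
CIF value = FCA price + origin terminal + freight + insurance = 178292.38 + 234.14 + 3730.85 + 138.93 = 182396.30
Import duty = 182396.30 × 21% = 38303.22
Buyer bears (B): 234.14 + 3730.85 + 138.93 + 753.28 + 103.72 + 741.87 = 5702.79
Landed cost (B) = invoice 178292.38 + 5702.79 + duty 38303.22 = 222298.39
Difference = |203192.55 − 222298.39| = 19105.84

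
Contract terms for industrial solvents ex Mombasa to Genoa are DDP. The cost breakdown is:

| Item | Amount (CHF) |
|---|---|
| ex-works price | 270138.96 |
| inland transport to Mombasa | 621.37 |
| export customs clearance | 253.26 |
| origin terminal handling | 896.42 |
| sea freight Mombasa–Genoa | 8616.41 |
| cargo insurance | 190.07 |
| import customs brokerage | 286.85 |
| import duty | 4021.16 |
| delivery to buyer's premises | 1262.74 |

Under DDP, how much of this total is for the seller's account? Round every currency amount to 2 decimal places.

DDP: the seller bears all costs including import duty.
Seller's account: goods 270138.96 + inland to port 621.37 + export clearance 253.26 + origin terminal 896.42 + freight 8616.41 + insurance 190.07 + brokerage 286.85 + duty 4021.16 + delivery 1262.74 = 286287.24
Buyer's account: 0.00

Seller's account: CHF 286287.24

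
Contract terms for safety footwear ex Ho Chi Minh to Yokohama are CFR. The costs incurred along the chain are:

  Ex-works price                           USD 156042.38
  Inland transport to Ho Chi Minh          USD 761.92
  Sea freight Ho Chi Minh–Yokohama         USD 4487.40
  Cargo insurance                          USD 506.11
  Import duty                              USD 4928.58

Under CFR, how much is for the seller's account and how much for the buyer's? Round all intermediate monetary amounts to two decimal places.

CFR: the seller pays costs through ocean freight to the destination port, but not insurance.
Seller's account: goods 156042.38 + inland to port 761.92 + freight 4487.40 = 161291.70
Buyer's account: insurance 506.11 + duty 4928.58 = 5434.69

Seller: USD 161291.70; buyer: USD 5434.69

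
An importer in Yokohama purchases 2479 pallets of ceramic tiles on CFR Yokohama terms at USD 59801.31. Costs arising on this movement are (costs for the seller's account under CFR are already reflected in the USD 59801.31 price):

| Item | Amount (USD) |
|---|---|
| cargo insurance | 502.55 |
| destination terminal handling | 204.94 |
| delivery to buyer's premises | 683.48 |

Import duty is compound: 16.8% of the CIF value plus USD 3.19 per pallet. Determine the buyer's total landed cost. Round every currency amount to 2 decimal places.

Total landed cost: USD 79231.34

CFR: the seller pays costs through ocean freight to the destination port, but not insurance.
CIF value = CFR price + insurance = 59801.31 + 502.55 = 60303.86
Ad valorem component: 60303.86 × 16.8% = 10131.05
Specific component: 2479 × 3.19 = 7908.01
Import duty = 10131.05 + 7908.01 = 18039.06
Buyer bears: insurance 502.55 + destination terminal 204.94 + delivery 683.48 + duty 18039.06 = 19430.03
Landed cost = invoice 59801.31 + 19430.03 = 79231.34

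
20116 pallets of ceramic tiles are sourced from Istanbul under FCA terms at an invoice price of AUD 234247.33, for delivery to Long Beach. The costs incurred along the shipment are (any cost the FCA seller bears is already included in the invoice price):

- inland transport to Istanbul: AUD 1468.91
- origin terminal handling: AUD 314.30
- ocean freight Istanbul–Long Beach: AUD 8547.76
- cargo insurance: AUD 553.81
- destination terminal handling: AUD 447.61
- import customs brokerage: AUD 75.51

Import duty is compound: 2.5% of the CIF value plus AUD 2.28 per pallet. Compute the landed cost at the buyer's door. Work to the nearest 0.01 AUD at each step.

FCA: the seller delivers export-cleared goods to the carrier; the buyer bears costs from that point.
Already in the invoice (seller's account under FCA): inland to port — exclude.
CIF value = FCA price + origin terminal + freight + insurance = 234247.33 + 314.30 + 8547.76 + 553.81 = 243663.20
Ad valorem component: 243663.20 × 2.5% = 6091.58
Specific component: 20116 × 2.28 = 45864.48
Import duty = 6091.58 + 45864.48 = 51956.06
Buyer bears: origin terminal 314.30 + freight 8547.76 + insurance 553.81 + destination terminal 447.61 + brokerage 75.51 + duty 51956.06 = 61895.05
Landed cost = invoice 234247.33 + 61895.05 = 296142.38

Total landed cost: AUD 296142.38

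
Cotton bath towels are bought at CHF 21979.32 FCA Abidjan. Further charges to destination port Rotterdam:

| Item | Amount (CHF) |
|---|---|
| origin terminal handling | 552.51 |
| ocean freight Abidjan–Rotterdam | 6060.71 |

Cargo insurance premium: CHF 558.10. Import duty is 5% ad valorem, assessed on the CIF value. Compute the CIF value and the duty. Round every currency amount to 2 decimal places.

CIF = FCA price + pre-shipment costs + freight + insurance
CIF = 21979.32 + 552.51 + 6060.71 + 558.10 = 29150.64
Import duty = 29150.64 × 5% = 1457.53

CIF value: CHF 29150.64; import duty: CHF 1457.53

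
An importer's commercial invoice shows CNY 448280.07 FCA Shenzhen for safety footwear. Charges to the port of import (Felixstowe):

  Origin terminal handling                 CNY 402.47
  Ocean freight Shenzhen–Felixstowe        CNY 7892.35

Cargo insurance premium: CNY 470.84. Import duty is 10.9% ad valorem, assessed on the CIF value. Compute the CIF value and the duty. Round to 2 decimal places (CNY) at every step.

CIF = FCA price + pre-shipment costs + freight + insurance
CIF = 448280.07 + 402.47 + 7892.35 + 470.84 = 457045.73
Import duty = 457045.73 × 10.9% = 49817.98

CIF value: CNY 457045.73; import duty: CNY 49817.98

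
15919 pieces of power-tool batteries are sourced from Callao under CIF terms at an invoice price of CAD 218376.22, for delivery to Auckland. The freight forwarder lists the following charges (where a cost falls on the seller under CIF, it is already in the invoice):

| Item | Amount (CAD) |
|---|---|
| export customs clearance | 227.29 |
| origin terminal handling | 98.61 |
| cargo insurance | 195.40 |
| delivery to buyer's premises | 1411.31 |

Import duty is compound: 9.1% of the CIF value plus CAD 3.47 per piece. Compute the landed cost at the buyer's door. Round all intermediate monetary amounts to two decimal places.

CIF: the seller pays costs through ocean freight and marine insurance to the destination port.
Already in the invoice (seller's account under CIF): export clearance, origin terminal, insurance — exclude.
The CIF price already equals the CIF value: 218376.22
Ad valorem component: 218376.22 × 9.1% = 19872.24
Specific component: 15919 × 3.47 = 55238.93
Import duty = 19872.24 + 55238.93 = 75111.17
Buyer bears: delivery 1411.31 + duty 75111.17 = 76522.48
Landed cost = invoice 218376.22 + 76522.48 = 294898.70

Total landed cost: CAD 294898.70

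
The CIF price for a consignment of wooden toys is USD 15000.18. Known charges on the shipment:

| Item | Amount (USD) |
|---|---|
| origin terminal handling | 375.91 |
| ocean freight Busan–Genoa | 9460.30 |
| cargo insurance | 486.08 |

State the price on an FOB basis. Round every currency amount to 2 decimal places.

Not relevant to the conversion: origin terminal — on the seller under both CIF and FOB; already in the CIF price and stays in the FOB price.
From CIF to FOB, the seller no longer bears: freight, insurance.
FOB price = 15000.18 − 9460.30 − 486.08 = 5053.80

FOB price: USD 5053.80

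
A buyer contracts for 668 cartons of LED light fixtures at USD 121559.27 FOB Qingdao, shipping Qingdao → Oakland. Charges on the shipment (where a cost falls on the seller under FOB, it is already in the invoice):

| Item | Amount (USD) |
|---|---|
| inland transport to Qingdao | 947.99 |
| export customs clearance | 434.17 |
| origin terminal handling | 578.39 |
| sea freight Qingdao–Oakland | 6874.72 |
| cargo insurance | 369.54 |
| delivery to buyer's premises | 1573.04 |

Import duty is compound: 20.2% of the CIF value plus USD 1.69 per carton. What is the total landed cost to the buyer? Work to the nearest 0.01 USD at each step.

FOB: the seller bears costs until goods are on board at the origin port; the buyer bears freight, insurance and all costs thereafter.
Already in the invoice (seller's account under FOB): inland to port, export clearance, origin terminal — exclude.
CIF value = FOB price + freight + insurance = 121559.27 + 6874.72 + 369.54 = 128803.53
Ad valorem component: 128803.53 × 20.2% = 26018.31
Specific component: 668 × 1.69 = 1128.92
Import duty = 26018.31 + 1128.92 = 27147.23
Buyer bears: freight 6874.72 + insurance 369.54 + delivery 1573.04 + duty 27147.23 = 35964.53
Landed cost = invoice 121559.27 + 35964.53 = 157523.80

Total landed cost: USD 157523.80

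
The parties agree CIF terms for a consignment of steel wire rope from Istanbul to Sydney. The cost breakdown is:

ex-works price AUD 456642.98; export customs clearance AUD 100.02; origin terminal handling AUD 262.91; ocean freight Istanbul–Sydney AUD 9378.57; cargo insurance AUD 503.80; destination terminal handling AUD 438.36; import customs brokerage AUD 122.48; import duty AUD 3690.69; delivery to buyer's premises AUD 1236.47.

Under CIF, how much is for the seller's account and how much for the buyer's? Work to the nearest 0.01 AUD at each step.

CIF: the seller pays costs through ocean freight and marine insurance to the destination port.
Seller's account: goods 456642.98 + export clearance 100.02 + origin terminal 262.91 + freight 9378.57 + insurance 503.80 = 466888.28
Buyer's account: destination terminal 438.36 + brokerage 122.48 + duty 3690.69 + delivery 1236.47 = 5488.00

Seller: AUD 466888.28; buyer: AUD 5488.00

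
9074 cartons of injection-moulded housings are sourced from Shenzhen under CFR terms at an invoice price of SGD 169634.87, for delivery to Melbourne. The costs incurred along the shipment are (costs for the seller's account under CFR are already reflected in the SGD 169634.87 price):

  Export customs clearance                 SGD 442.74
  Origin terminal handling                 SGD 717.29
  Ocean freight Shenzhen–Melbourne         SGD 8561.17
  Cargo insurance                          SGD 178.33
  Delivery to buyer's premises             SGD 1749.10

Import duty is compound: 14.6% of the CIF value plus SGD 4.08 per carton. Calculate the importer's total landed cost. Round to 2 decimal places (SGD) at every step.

Total landed cost: SGD 233376.95

CFR: the seller pays costs through ocean freight to the destination port, but not insurance.
Already in the invoice (seller's account under CFR): export clearance, origin terminal, freight — exclude.
CIF value = CFR price + insurance = 169634.87 + 178.33 = 169813.20
Ad valorem component: 169813.20 × 14.6% = 24792.73
Specific component: 9074 × 4.08 = 37021.92
Import duty = 24792.73 + 37021.92 = 61814.65
Buyer bears: insurance 178.33 + delivery 1749.10 + duty 61814.65 = 63742.08
Landed cost = invoice 169634.87 + 63742.08 = 233376.95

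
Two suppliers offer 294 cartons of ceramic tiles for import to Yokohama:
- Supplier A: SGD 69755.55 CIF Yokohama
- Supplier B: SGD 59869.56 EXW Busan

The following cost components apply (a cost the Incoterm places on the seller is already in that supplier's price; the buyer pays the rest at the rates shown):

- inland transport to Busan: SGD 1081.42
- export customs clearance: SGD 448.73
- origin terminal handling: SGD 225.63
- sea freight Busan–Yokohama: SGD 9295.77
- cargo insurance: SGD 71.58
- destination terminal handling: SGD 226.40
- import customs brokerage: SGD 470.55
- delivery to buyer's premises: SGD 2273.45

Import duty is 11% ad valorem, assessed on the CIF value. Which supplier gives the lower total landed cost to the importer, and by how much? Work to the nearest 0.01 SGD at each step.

Supplier A (CIF):
The CIF price already equals the CIF value: 69755.55
Import duty = 69755.55 × 11% = 7673.11
Buyer bears (A): 226.40 + 470.55 + 2273.45 = 2970.40
Landed cost (A) = invoice 69755.55 + 2970.40 + duty 7673.11 = 80399.06
Supplier B (EXW):
CIF value = EXW price + inland to port + export clearance + origin terminal + freight + insurance = 59869.56 + 1081.42 + 448.73 + 225.63 + 9295.77 + 71.58 = 70992.69
Import duty = 70992.69 × 11% = 7809.20
Buyer bears (B): 1081.42 + 448.73 + 225.63 + 9295.77 + 71.58 + 226.40 + 470.55 + 2273.45 = 14093.53
Landed cost (B) = invoice 59869.56 + 14093.53 + duty 7809.20 = 81772.29
Difference = |80399.06 − 81772.29| = 1373.23

Supplier A is cheaper by SGD 1373.23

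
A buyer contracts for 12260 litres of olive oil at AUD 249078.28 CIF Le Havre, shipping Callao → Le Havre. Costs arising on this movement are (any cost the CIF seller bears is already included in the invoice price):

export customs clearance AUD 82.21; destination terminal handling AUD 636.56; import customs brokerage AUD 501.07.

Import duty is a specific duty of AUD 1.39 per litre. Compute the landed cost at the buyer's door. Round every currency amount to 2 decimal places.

Total landed cost: AUD 267257.31

CIF: the seller pays costs through ocean freight and marine insurance to the destination port.
Already in the invoice (seller's account under CIF): export clearance — exclude.
The CIF price already equals the CIF value: 249078.28
Import duty = 12260 × 1.39 = 17041.40
Buyer bears: destination terminal 636.56 + brokerage 501.07 + duty 17041.40 = 18179.03
Landed cost = invoice 249078.28 + 18179.03 = 267257.31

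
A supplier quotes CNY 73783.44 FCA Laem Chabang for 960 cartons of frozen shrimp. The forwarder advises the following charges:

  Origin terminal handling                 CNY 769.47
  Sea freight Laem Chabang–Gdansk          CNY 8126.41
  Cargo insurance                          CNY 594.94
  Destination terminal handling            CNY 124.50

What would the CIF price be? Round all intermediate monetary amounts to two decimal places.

CIF price: CNY 83274.26

Not relevant to the conversion: destination terminal — on the buyer under both terms; not part of either seller's price.
From FCA to CIF, the seller additionally bears: origin terminal, freight, insurance.
CIF price = 73783.44 + 769.47 + 8126.41 + 594.94 = 83274.26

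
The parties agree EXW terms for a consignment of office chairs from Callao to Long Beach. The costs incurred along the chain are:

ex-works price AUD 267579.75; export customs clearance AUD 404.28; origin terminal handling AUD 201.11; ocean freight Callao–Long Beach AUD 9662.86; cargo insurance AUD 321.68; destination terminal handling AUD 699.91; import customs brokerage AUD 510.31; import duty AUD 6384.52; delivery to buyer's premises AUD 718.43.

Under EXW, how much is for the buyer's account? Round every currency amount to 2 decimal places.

Buyer's account: AUD 18903.10

EXW: the seller makes goods available at their premises; the buyer bears all onward costs.
Seller's account: goods 267579.75 = 267579.75
Buyer's account: export clearance 404.28 + origin terminal 201.11 + freight 9662.86 + insurance 321.68 + destination terminal 699.91 + brokerage 510.31 + duty 6384.52 + delivery 718.43 = 18903.10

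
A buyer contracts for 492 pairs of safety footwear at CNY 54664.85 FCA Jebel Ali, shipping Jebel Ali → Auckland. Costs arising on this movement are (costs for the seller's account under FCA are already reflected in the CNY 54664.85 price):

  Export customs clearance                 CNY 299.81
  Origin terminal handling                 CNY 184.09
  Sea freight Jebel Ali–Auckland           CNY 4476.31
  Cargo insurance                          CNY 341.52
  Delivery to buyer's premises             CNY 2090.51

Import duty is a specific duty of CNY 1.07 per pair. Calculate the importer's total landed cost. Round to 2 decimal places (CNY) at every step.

FCA: the seller delivers export-cleared goods to the carrier; the buyer bears costs from that point.
Already in the invoice (seller's account under FCA): export clearance — exclude.
CIF value = FCA price + origin terminal + freight + insurance = 54664.85 + 184.09 + 4476.31 + 341.52 = 59666.77
Import duty = 492 × 1.07 = 526.44
Buyer bears: origin terminal 184.09 + freight 4476.31 + insurance 341.52 + delivery 2090.51 + duty 526.44 = 7618.87
Landed cost = invoice 54664.85 + 7618.87 = 62283.72

Total landed cost: CNY 62283.72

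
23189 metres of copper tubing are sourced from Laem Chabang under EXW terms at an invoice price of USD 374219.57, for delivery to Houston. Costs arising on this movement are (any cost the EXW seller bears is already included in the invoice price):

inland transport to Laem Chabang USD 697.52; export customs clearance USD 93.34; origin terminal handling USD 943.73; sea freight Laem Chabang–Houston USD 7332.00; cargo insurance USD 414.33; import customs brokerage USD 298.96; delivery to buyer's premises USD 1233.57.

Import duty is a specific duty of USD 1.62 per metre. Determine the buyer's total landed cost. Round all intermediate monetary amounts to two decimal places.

Total landed cost: USD 422799.20

EXW: the seller makes goods available at their premises; the buyer bears all onward costs.
CIF value = EXW price + inland to port + export clearance + origin terminal + freight + insurance = 374219.57 + 697.52 + 93.34 + 943.73 + 7332.00 + 414.33 = 383700.49
Import duty = 23189 × 1.62 = 37566.18
Buyer bears: inland to port 697.52 + export clearance 93.34 + origin terminal 943.73 + freight 7332.00 + insurance 414.33 + brokerage 298.96 + delivery 1233.57 + duty 37566.18 = 48579.63
Landed cost = invoice 374219.57 + 48579.63 = 422799.20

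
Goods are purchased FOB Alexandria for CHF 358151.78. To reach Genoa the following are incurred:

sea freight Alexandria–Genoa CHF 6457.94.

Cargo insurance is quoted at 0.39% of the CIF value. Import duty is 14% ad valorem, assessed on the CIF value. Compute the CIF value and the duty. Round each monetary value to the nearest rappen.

Let C be the CIF value. C = FOB price + freight + 0.39% × C
C − 0.39% × C = 358151.78 + 6457.94
0.9961 × C = 364609.72
C = 364609.72 / 0.9961 = 366037.27
Insurance premium = 0.39% × 366037.27 = 1427.55
Import duty = 366037.27 × 14% = 51245.22

CIF value: CHF 366037.27; import duty: CHF 51245.22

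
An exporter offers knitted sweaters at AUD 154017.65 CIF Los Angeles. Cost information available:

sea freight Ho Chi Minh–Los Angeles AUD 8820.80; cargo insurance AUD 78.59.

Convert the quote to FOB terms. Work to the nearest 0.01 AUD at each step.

FOB price: AUD 145118.26

From CIF to FOB, the seller no longer bears: freight, insurance.
FOB price = 154017.65 − 8820.80 − 78.59 = 145118.26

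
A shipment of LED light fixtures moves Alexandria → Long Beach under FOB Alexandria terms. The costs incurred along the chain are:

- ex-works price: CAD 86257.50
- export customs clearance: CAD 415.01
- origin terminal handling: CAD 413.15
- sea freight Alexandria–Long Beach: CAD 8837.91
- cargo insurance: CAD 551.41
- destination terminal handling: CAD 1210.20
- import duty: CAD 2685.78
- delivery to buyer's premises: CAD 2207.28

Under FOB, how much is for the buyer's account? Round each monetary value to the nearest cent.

FOB: the seller bears costs until goods are on board at the origin port; the buyer bears freight, insurance and all costs thereafter.
Seller's account: goods 86257.50 + export clearance 415.01 + origin terminal 413.15 = 87085.66
Buyer's account: freight 8837.91 + insurance 551.41 + destination terminal 1210.20 + duty 2685.78 + delivery 2207.28 = 15492.58

Buyer's account: CAD 15492.58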